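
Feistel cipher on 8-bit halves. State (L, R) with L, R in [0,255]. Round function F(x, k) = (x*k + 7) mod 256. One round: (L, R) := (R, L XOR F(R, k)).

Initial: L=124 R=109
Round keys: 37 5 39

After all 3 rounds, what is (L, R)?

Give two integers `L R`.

Answer: 230 165

Derivation:
Round 1 (k=37): L=109 R=180
Round 2 (k=5): L=180 R=230
Round 3 (k=39): L=230 R=165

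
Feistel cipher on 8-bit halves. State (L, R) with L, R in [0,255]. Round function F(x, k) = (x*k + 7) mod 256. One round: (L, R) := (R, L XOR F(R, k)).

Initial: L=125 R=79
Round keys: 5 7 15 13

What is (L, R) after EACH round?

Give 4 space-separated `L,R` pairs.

Round 1 (k=5): L=79 R=239
Round 2 (k=7): L=239 R=223
Round 3 (k=15): L=223 R=247
Round 4 (k=13): L=247 R=77

Answer: 79,239 239,223 223,247 247,77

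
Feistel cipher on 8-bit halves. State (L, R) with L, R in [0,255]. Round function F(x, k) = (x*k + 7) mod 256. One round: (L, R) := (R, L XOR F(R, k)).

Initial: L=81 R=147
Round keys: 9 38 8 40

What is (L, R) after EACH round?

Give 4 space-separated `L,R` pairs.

Answer: 147,99 99,42 42,52 52,13

Derivation:
Round 1 (k=9): L=147 R=99
Round 2 (k=38): L=99 R=42
Round 3 (k=8): L=42 R=52
Round 4 (k=40): L=52 R=13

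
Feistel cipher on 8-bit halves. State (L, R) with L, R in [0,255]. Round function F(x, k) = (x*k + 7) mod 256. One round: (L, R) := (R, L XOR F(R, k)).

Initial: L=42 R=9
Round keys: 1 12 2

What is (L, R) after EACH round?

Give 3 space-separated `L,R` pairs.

Round 1 (k=1): L=9 R=58
Round 2 (k=12): L=58 R=182
Round 3 (k=2): L=182 R=73

Answer: 9,58 58,182 182,73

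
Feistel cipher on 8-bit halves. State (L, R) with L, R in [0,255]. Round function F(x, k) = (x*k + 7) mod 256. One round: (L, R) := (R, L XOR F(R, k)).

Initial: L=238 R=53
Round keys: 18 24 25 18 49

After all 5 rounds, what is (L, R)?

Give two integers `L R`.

Round 1 (k=18): L=53 R=47
Round 2 (k=24): L=47 R=90
Round 3 (k=25): L=90 R=254
Round 4 (k=18): L=254 R=185
Round 5 (k=49): L=185 R=142

Answer: 185 142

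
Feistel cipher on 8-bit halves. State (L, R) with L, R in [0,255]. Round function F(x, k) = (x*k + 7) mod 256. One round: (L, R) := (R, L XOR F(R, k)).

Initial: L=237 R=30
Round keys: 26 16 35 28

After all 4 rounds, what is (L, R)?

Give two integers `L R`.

Answer: 236 46

Derivation:
Round 1 (k=26): L=30 R=254
Round 2 (k=16): L=254 R=249
Round 3 (k=35): L=249 R=236
Round 4 (k=28): L=236 R=46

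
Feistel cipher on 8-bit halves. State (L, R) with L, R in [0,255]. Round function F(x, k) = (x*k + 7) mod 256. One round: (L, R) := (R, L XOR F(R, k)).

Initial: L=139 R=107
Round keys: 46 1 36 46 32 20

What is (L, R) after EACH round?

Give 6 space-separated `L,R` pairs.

Answer: 107,202 202,186 186,229 229,151 151,2 2,184

Derivation:
Round 1 (k=46): L=107 R=202
Round 2 (k=1): L=202 R=186
Round 3 (k=36): L=186 R=229
Round 4 (k=46): L=229 R=151
Round 5 (k=32): L=151 R=2
Round 6 (k=20): L=2 R=184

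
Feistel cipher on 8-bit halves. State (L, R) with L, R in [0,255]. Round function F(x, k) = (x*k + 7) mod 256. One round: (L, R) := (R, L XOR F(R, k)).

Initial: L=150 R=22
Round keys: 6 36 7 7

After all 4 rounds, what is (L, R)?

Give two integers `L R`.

Answer: 127 141

Derivation:
Round 1 (k=6): L=22 R=29
Round 2 (k=36): L=29 R=13
Round 3 (k=7): L=13 R=127
Round 4 (k=7): L=127 R=141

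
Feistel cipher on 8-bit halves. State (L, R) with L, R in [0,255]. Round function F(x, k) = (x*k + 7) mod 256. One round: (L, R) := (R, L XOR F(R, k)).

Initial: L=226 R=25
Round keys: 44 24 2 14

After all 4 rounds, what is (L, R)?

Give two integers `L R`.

Round 1 (k=44): L=25 R=177
Round 2 (k=24): L=177 R=134
Round 3 (k=2): L=134 R=162
Round 4 (k=14): L=162 R=101

Answer: 162 101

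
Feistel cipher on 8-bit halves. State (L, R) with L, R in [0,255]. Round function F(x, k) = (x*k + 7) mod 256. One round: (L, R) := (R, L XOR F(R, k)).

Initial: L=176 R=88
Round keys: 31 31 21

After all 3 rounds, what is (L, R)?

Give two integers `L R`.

Answer: 144 200

Derivation:
Round 1 (k=31): L=88 R=31
Round 2 (k=31): L=31 R=144
Round 3 (k=21): L=144 R=200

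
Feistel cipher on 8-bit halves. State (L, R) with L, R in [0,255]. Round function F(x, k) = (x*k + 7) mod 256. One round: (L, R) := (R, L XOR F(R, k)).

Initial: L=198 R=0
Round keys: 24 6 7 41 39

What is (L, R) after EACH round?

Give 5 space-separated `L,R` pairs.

Answer: 0,193 193,141 141,35 35,47 47,19

Derivation:
Round 1 (k=24): L=0 R=193
Round 2 (k=6): L=193 R=141
Round 3 (k=7): L=141 R=35
Round 4 (k=41): L=35 R=47
Round 5 (k=39): L=47 R=19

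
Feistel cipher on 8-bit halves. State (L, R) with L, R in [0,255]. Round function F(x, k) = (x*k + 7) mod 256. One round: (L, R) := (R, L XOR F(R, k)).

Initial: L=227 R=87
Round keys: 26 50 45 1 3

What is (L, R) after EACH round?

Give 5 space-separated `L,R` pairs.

Answer: 87,62 62,116 116,85 85,40 40,42

Derivation:
Round 1 (k=26): L=87 R=62
Round 2 (k=50): L=62 R=116
Round 3 (k=45): L=116 R=85
Round 4 (k=1): L=85 R=40
Round 5 (k=3): L=40 R=42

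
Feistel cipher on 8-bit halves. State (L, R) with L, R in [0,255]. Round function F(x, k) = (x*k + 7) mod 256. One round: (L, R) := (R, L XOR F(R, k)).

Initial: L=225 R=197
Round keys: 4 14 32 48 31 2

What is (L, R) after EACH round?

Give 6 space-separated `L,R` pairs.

Round 1 (k=4): L=197 R=250
Round 2 (k=14): L=250 R=118
Round 3 (k=32): L=118 R=61
Round 4 (k=48): L=61 R=1
Round 5 (k=31): L=1 R=27
Round 6 (k=2): L=27 R=60

Answer: 197,250 250,118 118,61 61,1 1,27 27,60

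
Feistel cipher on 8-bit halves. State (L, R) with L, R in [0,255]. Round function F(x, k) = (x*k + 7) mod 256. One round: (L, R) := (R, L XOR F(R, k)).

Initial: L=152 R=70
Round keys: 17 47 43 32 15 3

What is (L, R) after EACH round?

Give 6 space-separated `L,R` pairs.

Answer: 70,53 53,132 132,6 6,67 67,242 242,158

Derivation:
Round 1 (k=17): L=70 R=53
Round 2 (k=47): L=53 R=132
Round 3 (k=43): L=132 R=6
Round 4 (k=32): L=6 R=67
Round 5 (k=15): L=67 R=242
Round 6 (k=3): L=242 R=158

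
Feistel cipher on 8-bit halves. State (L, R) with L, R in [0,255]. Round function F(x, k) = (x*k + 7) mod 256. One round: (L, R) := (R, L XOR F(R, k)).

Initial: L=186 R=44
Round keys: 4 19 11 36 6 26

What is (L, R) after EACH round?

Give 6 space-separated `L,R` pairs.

Answer: 44,13 13,210 210,0 0,213 213,5 5,92

Derivation:
Round 1 (k=4): L=44 R=13
Round 2 (k=19): L=13 R=210
Round 3 (k=11): L=210 R=0
Round 4 (k=36): L=0 R=213
Round 5 (k=6): L=213 R=5
Round 6 (k=26): L=5 R=92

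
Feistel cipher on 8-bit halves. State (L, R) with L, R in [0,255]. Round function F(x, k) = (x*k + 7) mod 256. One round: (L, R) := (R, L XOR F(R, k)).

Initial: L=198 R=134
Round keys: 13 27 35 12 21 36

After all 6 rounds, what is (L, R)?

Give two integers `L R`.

Answer: 14 238

Derivation:
Round 1 (k=13): L=134 R=19
Round 2 (k=27): L=19 R=142
Round 3 (k=35): L=142 R=98
Round 4 (k=12): L=98 R=17
Round 5 (k=21): L=17 R=14
Round 6 (k=36): L=14 R=238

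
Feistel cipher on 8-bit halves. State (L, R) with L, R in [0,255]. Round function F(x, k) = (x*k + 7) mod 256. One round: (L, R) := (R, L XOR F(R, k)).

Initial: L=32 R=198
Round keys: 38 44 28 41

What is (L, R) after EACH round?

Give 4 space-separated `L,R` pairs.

Answer: 198,75 75,45 45,184 184,82

Derivation:
Round 1 (k=38): L=198 R=75
Round 2 (k=44): L=75 R=45
Round 3 (k=28): L=45 R=184
Round 4 (k=41): L=184 R=82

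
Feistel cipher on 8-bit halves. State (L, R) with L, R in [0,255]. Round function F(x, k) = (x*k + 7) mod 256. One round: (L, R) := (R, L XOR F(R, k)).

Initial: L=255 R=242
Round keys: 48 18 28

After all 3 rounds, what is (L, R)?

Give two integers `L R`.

Answer: 69 11

Derivation:
Round 1 (k=48): L=242 R=152
Round 2 (k=18): L=152 R=69
Round 3 (k=28): L=69 R=11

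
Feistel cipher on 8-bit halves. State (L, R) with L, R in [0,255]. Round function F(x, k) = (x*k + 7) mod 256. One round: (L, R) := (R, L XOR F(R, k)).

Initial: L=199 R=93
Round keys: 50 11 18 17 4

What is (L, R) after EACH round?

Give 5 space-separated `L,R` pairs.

Round 1 (k=50): L=93 R=246
Round 2 (k=11): L=246 R=196
Round 3 (k=18): L=196 R=57
Round 4 (k=17): L=57 R=20
Round 5 (k=4): L=20 R=110

Answer: 93,246 246,196 196,57 57,20 20,110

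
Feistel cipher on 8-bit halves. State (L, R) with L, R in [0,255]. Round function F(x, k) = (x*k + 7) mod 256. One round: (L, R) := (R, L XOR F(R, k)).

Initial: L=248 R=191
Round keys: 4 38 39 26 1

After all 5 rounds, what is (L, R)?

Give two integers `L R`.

Round 1 (k=4): L=191 R=251
Round 2 (k=38): L=251 R=246
Round 3 (k=39): L=246 R=122
Round 4 (k=26): L=122 R=157
Round 5 (k=1): L=157 R=222

Answer: 157 222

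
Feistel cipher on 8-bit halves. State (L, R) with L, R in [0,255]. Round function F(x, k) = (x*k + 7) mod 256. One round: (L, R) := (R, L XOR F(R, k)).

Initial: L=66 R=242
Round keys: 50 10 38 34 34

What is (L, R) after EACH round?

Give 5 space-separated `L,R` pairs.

Round 1 (k=50): L=242 R=9
Round 2 (k=10): L=9 R=147
Round 3 (k=38): L=147 R=208
Round 4 (k=34): L=208 R=52
Round 5 (k=34): L=52 R=63

Answer: 242,9 9,147 147,208 208,52 52,63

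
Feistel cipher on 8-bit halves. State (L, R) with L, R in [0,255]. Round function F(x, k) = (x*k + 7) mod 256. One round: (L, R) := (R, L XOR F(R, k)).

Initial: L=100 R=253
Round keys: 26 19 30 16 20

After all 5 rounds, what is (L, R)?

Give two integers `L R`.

Round 1 (k=26): L=253 R=221
Round 2 (k=19): L=221 R=147
Round 3 (k=30): L=147 R=156
Round 4 (k=16): L=156 R=84
Round 5 (k=20): L=84 R=11

Answer: 84 11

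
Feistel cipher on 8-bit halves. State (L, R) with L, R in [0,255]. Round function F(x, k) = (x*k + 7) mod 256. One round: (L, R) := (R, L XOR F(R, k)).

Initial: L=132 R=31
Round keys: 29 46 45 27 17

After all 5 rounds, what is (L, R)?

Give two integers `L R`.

Round 1 (k=29): L=31 R=14
Round 2 (k=46): L=14 R=148
Round 3 (k=45): L=148 R=5
Round 4 (k=27): L=5 R=26
Round 5 (k=17): L=26 R=196

Answer: 26 196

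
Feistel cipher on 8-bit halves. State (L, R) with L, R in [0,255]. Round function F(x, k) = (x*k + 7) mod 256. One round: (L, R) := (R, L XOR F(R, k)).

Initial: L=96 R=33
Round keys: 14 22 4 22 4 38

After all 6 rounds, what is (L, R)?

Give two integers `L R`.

Answer: 65 106

Derivation:
Round 1 (k=14): L=33 R=181
Round 2 (k=22): L=181 R=180
Round 3 (k=4): L=180 R=98
Round 4 (k=22): L=98 R=199
Round 5 (k=4): L=199 R=65
Round 6 (k=38): L=65 R=106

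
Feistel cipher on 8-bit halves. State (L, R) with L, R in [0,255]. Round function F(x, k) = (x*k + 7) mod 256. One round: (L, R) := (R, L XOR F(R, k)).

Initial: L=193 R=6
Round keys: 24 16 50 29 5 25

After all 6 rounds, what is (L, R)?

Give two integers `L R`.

Answer: 1 155

Derivation:
Round 1 (k=24): L=6 R=86
Round 2 (k=16): L=86 R=97
Round 3 (k=50): L=97 R=175
Round 4 (k=29): L=175 R=187
Round 5 (k=5): L=187 R=1
Round 6 (k=25): L=1 R=155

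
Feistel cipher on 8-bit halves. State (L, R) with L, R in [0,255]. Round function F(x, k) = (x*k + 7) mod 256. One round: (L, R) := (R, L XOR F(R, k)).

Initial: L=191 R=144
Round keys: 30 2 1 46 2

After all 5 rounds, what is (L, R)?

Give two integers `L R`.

Answer: 28 73

Derivation:
Round 1 (k=30): L=144 R=88
Round 2 (k=2): L=88 R=39
Round 3 (k=1): L=39 R=118
Round 4 (k=46): L=118 R=28
Round 5 (k=2): L=28 R=73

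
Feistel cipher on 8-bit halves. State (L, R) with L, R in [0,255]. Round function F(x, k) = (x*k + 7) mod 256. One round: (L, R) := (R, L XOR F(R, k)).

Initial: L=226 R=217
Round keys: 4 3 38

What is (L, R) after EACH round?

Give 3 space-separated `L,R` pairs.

Answer: 217,137 137,123 123,192

Derivation:
Round 1 (k=4): L=217 R=137
Round 2 (k=3): L=137 R=123
Round 3 (k=38): L=123 R=192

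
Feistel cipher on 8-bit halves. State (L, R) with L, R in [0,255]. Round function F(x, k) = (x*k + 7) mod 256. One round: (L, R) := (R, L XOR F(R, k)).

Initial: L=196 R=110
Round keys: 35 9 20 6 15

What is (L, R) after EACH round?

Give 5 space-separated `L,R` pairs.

Round 1 (k=35): L=110 R=213
Round 2 (k=9): L=213 R=234
Round 3 (k=20): L=234 R=154
Round 4 (k=6): L=154 R=73
Round 5 (k=15): L=73 R=212

Answer: 110,213 213,234 234,154 154,73 73,212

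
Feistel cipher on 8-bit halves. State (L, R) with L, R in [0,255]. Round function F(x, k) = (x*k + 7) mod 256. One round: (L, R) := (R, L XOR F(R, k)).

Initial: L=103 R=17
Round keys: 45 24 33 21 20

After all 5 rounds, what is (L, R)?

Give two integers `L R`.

Answer: 155 101

Derivation:
Round 1 (k=45): L=17 R=99
Round 2 (k=24): L=99 R=94
Round 3 (k=33): L=94 R=70
Round 4 (k=21): L=70 R=155
Round 5 (k=20): L=155 R=101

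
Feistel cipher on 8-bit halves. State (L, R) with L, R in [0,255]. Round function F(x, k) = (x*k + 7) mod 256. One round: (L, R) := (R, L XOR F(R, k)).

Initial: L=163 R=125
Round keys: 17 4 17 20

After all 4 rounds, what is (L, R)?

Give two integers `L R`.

Round 1 (k=17): L=125 R=247
Round 2 (k=4): L=247 R=158
Round 3 (k=17): L=158 R=114
Round 4 (k=20): L=114 R=113

Answer: 114 113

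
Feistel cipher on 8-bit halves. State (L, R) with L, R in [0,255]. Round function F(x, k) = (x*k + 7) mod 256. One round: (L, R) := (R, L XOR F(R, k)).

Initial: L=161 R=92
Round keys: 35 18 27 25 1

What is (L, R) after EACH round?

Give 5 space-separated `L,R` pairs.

Answer: 92,58 58,71 71,190 190,210 210,103

Derivation:
Round 1 (k=35): L=92 R=58
Round 2 (k=18): L=58 R=71
Round 3 (k=27): L=71 R=190
Round 4 (k=25): L=190 R=210
Round 5 (k=1): L=210 R=103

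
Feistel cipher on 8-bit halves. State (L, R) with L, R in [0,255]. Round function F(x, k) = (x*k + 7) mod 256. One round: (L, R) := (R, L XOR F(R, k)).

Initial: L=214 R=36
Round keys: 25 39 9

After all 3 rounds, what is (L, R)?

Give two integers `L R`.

Answer: 22 144

Derivation:
Round 1 (k=25): L=36 R=93
Round 2 (k=39): L=93 R=22
Round 3 (k=9): L=22 R=144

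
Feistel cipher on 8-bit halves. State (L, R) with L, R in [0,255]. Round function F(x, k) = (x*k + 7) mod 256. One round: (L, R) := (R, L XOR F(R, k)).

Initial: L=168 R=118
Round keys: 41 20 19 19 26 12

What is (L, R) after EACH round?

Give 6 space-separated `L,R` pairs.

Answer: 118,69 69,29 29,107 107,229 229,34 34,122

Derivation:
Round 1 (k=41): L=118 R=69
Round 2 (k=20): L=69 R=29
Round 3 (k=19): L=29 R=107
Round 4 (k=19): L=107 R=229
Round 5 (k=26): L=229 R=34
Round 6 (k=12): L=34 R=122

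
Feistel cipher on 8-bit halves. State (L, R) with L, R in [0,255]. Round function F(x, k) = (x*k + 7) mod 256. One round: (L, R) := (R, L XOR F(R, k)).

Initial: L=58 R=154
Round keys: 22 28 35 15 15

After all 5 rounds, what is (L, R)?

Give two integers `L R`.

Answer: 53 233

Derivation:
Round 1 (k=22): L=154 R=121
Round 2 (k=28): L=121 R=217
Round 3 (k=35): L=217 R=203
Round 4 (k=15): L=203 R=53
Round 5 (k=15): L=53 R=233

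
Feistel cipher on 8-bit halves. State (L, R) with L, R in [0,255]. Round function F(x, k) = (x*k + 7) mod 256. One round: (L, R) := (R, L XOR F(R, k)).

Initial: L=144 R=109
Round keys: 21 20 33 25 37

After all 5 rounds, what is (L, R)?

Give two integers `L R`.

Round 1 (k=21): L=109 R=104
Round 2 (k=20): L=104 R=74
Round 3 (k=33): L=74 R=249
Round 4 (k=25): L=249 R=18
Round 5 (k=37): L=18 R=88

Answer: 18 88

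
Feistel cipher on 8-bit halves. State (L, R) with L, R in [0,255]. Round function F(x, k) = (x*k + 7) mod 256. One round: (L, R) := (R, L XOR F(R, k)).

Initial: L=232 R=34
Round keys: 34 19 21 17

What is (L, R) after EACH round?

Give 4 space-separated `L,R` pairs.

Round 1 (k=34): L=34 R=99
Round 2 (k=19): L=99 R=66
Round 3 (k=21): L=66 R=18
Round 4 (k=17): L=18 R=123

Answer: 34,99 99,66 66,18 18,123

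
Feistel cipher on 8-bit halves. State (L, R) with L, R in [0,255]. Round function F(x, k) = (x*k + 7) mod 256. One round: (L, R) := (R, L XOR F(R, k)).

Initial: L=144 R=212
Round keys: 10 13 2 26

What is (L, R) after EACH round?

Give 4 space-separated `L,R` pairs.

Answer: 212,223 223,142 142,252 252,17

Derivation:
Round 1 (k=10): L=212 R=223
Round 2 (k=13): L=223 R=142
Round 3 (k=2): L=142 R=252
Round 4 (k=26): L=252 R=17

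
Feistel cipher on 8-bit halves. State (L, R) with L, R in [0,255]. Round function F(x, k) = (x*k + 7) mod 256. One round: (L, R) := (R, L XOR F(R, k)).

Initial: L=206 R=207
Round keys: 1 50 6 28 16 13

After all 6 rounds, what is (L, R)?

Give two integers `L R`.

Round 1 (k=1): L=207 R=24
Round 2 (k=50): L=24 R=120
Round 3 (k=6): L=120 R=207
Round 4 (k=28): L=207 R=211
Round 5 (k=16): L=211 R=248
Round 6 (k=13): L=248 R=76

Answer: 248 76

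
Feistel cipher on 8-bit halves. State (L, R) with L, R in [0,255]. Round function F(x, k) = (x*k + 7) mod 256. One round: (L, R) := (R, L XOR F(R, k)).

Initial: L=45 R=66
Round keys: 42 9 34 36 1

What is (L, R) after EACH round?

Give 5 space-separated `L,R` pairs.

Answer: 66,246 246,239 239,51 51,220 220,208

Derivation:
Round 1 (k=42): L=66 R=246
Round 2 (k=9): L=246 R=239
Round 3 (k=34): L=239 R=51
Round 4 (k=36): L=51 R=220
Round 5 (k=1): L=220 R=208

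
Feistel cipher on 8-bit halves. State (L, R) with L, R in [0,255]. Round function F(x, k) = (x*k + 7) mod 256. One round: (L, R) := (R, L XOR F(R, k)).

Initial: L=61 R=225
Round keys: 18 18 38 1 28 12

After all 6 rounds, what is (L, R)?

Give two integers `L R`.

Answer: 216 15

Derivation:
Round 1 (k=18): L=225 R=228
Round 2 (k=18): L=228 R=238
Round 3 (k=38): L=238 R=191
Round 4 (k=1): L=191 R=40
Round 5 (k=28): L=40 R=216
Round 6 (k=12): L=216 R=15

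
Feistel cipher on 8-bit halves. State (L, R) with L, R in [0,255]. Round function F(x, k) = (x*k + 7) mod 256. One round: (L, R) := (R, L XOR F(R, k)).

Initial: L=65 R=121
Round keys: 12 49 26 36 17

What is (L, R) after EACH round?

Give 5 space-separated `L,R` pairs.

Answer: 121,242 242,32 32,181 181,91 91,167

Derivation:
Round 1 (k=12): L=121 R=242
Round 2 (k=49): L=242 R=32
Round 3 (k=26): L=32 R=181
Round 4 (k=36): L=181 R=91
Round 5 (k=17): L=91 R=167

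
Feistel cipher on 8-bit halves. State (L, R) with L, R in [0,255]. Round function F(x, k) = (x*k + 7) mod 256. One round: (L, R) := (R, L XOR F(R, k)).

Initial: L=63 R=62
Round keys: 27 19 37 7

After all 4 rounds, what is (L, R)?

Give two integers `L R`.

Round 1 (k=27): L=62 R=174
Round 2 (k=19): L=174 R=207
Round 3 (k=37): L=207 R=92
Round 4 (k=7): L=92 R=68

Answer: 92 68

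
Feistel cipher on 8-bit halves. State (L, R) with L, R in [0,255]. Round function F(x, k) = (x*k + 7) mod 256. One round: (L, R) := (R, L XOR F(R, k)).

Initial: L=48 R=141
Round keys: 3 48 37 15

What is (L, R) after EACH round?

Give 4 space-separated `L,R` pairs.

Answer: 141,158 158,42 42,135 135,218

Derivation:
Round 1 (k=3): L=141 R=158
Round 2 (k=48): L=158 R=42
Round 3 (k=37): L=42 R=135
Round 4 (k=15): L=135 R=218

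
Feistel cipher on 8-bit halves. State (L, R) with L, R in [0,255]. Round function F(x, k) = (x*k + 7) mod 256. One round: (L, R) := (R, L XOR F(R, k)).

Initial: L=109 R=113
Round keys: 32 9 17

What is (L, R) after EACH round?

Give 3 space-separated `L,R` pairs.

Round 1 (k=32): L=113 R=74
Round 2 (k=9): L=74 R=208
Round 3 (k=17): L=208 R=157

Answer: 113,74 74,208 208,157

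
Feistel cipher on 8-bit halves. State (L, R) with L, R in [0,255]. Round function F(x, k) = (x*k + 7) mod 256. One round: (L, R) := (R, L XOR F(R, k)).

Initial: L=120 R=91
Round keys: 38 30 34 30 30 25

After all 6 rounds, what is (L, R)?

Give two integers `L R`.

Round 1 (k=38): L=91 R=241
Round 2 (k=30): L=241 R=30
Round 3 (k=34): L=30 R=242
Round 4 (k=30): L=242 R=125
Round 5 (k=30): L=125 R=95
Round 6 (k=25): L=95 R=51

Answer: 95 51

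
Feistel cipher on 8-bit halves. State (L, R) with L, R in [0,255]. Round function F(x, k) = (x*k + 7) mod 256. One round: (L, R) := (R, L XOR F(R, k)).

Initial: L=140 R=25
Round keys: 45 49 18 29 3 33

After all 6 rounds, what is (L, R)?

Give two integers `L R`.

Answer: 228 203

Derivation:
Round 1 (k=45): L=25 R=224
Round 2 (k=49): L=224 R=254
Round 3 (k=18): L=254 R=3
Round 4 (k=29): L=3 R=160
Round 5 (k=3): L=160 R=228
Round 6 (k=33): L=228 R=203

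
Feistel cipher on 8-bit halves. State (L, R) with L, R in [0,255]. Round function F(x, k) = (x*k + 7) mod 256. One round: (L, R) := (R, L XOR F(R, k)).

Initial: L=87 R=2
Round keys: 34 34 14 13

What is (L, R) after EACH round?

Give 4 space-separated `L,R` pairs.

Round 1 (k=34): L=2 R=28
Round 2 (k=34): L=28 R=189
Round 3 (k=14): L=189 R=65
Round 4 (k=13): L=65 R=233

Answer: 2,28 28,189 189,65 65,233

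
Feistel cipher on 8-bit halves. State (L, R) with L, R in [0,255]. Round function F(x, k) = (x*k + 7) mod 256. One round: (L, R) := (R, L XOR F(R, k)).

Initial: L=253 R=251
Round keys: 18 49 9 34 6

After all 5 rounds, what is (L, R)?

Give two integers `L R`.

Answer: 65 206

Derivation:
Round 1 (k=18): L=251 R=80
Round 2 (k=49): L=80 R=172
Round 3 (k=9): L=172 R=67
Round 4 (k=34): L=67 R=65
Round 5 (k=6): L=65 R=206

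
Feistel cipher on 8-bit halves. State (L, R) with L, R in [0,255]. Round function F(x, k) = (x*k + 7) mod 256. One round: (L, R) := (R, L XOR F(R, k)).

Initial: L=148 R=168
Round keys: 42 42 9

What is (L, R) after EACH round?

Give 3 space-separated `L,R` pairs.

Round 1 (k=42): L=168 R=3
Round 2 (k=42): L=3 R=45
Round 3 (k=9): L=45 R=159

Answer: 168,3 3,45 45,159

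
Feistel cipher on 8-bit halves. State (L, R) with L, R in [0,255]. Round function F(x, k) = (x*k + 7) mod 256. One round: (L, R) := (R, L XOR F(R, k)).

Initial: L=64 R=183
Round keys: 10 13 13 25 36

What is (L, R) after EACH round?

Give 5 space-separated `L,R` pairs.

Answer: 183,109 109,39 39,111 111,249 249,100

Derivation:
Round 1 (k=10): L=183 R=109
Round 2 (k=13): L=109 R=39
Round 3 (k=13): L=39 R=111
Round 4 (k=25): L=111 R=249
Round 5 (k=36): L=249 R=100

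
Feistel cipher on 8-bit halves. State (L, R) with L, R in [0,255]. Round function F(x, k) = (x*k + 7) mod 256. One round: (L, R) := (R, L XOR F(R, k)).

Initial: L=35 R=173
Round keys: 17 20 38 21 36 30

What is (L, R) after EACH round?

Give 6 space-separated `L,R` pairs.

Answer: 173,167 167,190 190,156 156,109 109,199 199,52

Derivation:
Round 1 (k=17): L=173 R=167
Round 2 (k=20): L=167 R=190
Round 3 (k=38): L=190 R=156
Round 4 (k=21): L=156 R=109
Round 5 (k=36): L=109 R=199
Round 6 (k=30): L=199 R=52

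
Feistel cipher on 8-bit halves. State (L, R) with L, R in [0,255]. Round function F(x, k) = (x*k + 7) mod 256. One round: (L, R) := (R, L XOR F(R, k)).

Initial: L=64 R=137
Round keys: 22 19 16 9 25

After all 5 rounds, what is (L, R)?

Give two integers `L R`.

Answer: 38 71

Derivation:
Round 1 (k=22): L=137 R=141
Round 2 (k=19): L=141 R=247
Round 3 (k=16): L=247 R=250
Round 4 (k=9): L=250 R=38
Round 5 (k=25): L=38 R=71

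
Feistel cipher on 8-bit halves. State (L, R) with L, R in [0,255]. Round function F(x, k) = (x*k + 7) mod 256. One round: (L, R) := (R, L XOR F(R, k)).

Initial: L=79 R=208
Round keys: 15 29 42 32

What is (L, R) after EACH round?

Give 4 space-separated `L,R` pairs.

Round 1 (k=15): L=208 R=120
Round 2 (k=29): L=120 R=79
Round 3 (k=42): L=79 R=133
Round 4 (k=32): L=133 R=232

Answer: 208,120 120,79 79,133 133,232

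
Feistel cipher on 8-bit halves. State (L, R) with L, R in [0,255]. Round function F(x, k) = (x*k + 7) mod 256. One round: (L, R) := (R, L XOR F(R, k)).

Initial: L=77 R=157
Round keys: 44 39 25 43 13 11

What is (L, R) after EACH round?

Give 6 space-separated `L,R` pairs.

Round 1 (k=44): L=157 R=78
Round 2 (k=39): L=78 R=116
Round 3 (k=25): L=116 R=21
Round 4 (k=43): L=21 R=250
Round 5 (k=13): L=250 R=172
Round 6 (k=11): L=172 R=145

Answer: 157,78 78,116 116,21 21,250 250,172 172,145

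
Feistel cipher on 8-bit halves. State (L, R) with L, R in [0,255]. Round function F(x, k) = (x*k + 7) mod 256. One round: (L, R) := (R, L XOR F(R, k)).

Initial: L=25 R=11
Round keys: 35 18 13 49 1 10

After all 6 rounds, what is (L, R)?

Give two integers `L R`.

Answer: 60 106

Derivation:
Round 1 (k=35): L=11 R=145
Round 2 (k=18): L=145 R=50
Round 3 (k=13): L=50 R=0
Round 4 (k=49): L=0 R=53
Round 5 (k=1): L=53 R=60
Round 6 (k=10): L=60 R=106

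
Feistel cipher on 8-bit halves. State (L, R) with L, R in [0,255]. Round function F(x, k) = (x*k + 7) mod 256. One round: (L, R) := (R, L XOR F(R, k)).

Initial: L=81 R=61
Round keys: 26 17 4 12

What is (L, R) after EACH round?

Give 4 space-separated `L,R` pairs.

Answer: 61,104 104,210 210,39 39,9

Derivation:
Round 1 (k=26): L=61 R=104
Round 2 (k=17): L=104 R=210
Round 3 (k=4): L=210 R=39
Round 4 (k=12): L=39 R=9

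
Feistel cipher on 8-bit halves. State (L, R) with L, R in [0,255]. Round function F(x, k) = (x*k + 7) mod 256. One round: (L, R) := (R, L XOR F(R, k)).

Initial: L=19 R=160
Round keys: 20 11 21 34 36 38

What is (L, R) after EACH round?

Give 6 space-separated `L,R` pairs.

Round 1 (k=20): L=160 R=148
Round 2 (k=11): L=148 R=195
Round 3 (k=21): L=195 R=146
Round 4 (k=34): L=146 R=168
Round 5 (k=36): L=168 R=53
Round 6 (k=38): L=53 R=77

Answer: 160,148 148,195 195,146 146,168 168,53 53,77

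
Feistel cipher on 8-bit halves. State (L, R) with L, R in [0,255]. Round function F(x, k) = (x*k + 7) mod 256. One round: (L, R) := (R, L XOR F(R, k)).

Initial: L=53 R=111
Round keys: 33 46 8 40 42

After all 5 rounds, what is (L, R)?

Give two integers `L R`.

Round 1 (k=33): L=111 R=99
Round 2 (k=46): L=99 R=190
Round 3 (k=8): L=190 R=148
Round 4 (k=40): L=148 R=153
Round 5 (k=42): L=153 R=181

Answer: 153 181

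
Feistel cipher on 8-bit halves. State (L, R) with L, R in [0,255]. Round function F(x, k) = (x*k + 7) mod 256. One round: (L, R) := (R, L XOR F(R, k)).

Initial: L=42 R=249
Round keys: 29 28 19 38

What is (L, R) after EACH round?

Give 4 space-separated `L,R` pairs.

Answer: 249,22 22,150 150,63 63,247

Derivation:
Round 1 (k=29): L=249 R=22
Round 2 (k=28): L=22 R=150
Round 3 (k=19): L=150 R=63
Round 4 (k=38): L=63 R=247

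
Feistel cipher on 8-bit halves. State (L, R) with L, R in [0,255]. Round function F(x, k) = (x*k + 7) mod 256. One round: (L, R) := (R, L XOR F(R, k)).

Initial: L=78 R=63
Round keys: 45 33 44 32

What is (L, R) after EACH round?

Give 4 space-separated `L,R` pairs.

Answer: 63,84 84,228 228,99 99,131

Derivation:
Round 1 (k=45): L=63 R=84
Round 2 (k=33): L=84 R=228
Round 3 (k=44): L=228 R=99
Round 4 (k=32): L=99 R=131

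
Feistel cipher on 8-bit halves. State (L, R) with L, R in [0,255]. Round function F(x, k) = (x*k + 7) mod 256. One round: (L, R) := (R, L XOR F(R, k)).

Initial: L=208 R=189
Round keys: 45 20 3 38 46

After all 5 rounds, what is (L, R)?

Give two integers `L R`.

Round 1 (k=45): L=189 R=144
Round 2 (k=20): L=144 R=250
Round 3 (k=3): L=250 R=101
Round 4 (k=38): L=101 R=255
Round 5 (k=46): L=255 R=188

Answer: 255 188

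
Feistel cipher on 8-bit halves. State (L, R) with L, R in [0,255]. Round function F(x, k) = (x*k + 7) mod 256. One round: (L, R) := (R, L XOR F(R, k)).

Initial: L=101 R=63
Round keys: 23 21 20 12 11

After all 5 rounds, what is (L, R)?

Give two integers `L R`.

Round 1 (k=23): L=63 R=213
Round 2 (k=21): L=213 R=191
Round 3 (k=20): L=191 R=38
Round 4 (k=12): L=38 R=112
Round 5 (k=11): L=112 R=241

Answer: 112 241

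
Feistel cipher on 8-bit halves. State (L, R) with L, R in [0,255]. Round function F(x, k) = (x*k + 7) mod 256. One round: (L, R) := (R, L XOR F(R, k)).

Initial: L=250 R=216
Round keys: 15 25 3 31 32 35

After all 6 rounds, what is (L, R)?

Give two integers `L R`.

Round 1 (k=15): L=216 R=85
Round 2 (k=25): L=85 R=140
Round 3 (k=3): L=140 R=254
Round 4 (k=31): L=254 R=69
Round 5 (k=32): L=69 R=89
Round 6 (k=35): L=89 R=119

Answer: 89 119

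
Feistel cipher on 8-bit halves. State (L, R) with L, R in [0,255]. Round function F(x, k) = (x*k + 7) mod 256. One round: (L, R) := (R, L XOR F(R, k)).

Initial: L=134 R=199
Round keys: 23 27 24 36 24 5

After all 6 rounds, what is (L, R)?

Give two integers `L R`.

Answer: 198 136

Derivation:
Round 1 (k=23): L=199 R=110
Round 2 (k=27): L=110 R=102
Round 3 (k=24): L=102 R=249
Round 4 (k=36): L=249 R=109
Round 5 (k=24): L=109 R=198
Round 6 (k=5): L=198 R=136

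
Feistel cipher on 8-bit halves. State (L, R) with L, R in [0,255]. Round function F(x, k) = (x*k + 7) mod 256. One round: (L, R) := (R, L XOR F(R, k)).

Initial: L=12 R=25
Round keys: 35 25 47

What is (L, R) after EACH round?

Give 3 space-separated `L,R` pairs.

Round 1 (k=35): L=25 R=126
Round 2 (k=25): L=126 R=76
Round 3 (k=47): L=76 R=133

Answer: 25,126 126,76 76,133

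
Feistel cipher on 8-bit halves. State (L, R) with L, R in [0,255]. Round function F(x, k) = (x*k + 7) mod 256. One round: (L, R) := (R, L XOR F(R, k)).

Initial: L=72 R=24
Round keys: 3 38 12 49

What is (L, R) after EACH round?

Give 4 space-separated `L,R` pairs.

Answer: 24,7 7,9 9,116 116,50

Derivation:
Round 1 (k=3): L=24 R=7
Round 2 (k=38): L=7 R=9
Round 3 (k=12): L=9 R=116
Round 4 (k=49): L=116 R=50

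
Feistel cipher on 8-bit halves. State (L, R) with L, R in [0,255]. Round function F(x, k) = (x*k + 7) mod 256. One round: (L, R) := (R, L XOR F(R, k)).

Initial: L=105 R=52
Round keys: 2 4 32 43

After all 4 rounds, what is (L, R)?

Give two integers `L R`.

Round 1 (k=2): L=52 R=6
Round 2 (k=4): L=6 R=43
Round 3 (k=32): L=43 R=97
Round 4 (k=43): L=97 R=121

Answer: 97 121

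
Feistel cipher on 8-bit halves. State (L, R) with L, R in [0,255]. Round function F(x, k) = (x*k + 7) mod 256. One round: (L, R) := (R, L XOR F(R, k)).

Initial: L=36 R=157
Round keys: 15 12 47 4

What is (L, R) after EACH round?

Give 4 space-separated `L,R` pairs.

Round 1 (k=15): L=157 R=30
Round 2 (k=12): L=30 R=242
Round 3 (k=47): L=242 R=107
Round 4 (k=4): L=107 R=65

Answer: 157,30 30,242 242,107 107,65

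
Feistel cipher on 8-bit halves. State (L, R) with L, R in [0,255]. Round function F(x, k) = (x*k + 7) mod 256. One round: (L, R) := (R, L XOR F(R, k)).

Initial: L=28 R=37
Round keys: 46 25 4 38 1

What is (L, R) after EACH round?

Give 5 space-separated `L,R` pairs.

Answer: 37,177 177,117 117,106 106,182 182,215

Derivation:
Round 1 (k=46): L=37 R=177
Round 2 (k=25): L=177 R=117
Round 3 (k=4): L=117 R=106
Round 4 (k=38): L=106 R=182
Round 5 (k=1): L=182 R=215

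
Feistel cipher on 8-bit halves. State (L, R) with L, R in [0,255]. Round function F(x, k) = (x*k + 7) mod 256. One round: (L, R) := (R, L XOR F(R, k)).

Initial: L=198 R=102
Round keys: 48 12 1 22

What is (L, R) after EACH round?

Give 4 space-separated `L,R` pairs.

Round 1 (k=48): L=102 R=225
Round 2 (k=12): L=225 R=245
Round 3 (k=1): L=245 R=29
Round 4 (k=22): L=29 R=112

Answer: 102,225 225,245 245,29 29,112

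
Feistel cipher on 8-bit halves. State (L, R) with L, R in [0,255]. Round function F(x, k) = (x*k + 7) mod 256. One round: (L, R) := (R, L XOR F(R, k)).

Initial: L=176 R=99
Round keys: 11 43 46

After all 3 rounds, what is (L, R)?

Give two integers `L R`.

Round 1 (k=11): L=99 R=248
Round 2 (k=43): L=248 R=204
Round 3 (k=46): L=204 R=87

Answer: 204 87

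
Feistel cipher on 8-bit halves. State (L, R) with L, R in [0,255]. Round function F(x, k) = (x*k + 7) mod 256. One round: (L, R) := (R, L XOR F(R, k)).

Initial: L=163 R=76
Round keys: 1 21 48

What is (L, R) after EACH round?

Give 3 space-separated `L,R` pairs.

Round 1 (k=1): L=76 R=240
Round 2 (k=21): L=240 R=251
Round 3 (k=48): L=251 R=231

Answer: 76,240 240,251 251,231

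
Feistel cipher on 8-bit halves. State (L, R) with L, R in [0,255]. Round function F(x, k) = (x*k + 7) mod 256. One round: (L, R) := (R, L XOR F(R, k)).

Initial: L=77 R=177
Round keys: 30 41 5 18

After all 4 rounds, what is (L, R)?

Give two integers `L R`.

Round 1 (k=30): L=177 R=136
Round 2 (k=41): L=136 R=126
Round 3 (k=5): L=126 R=245
Round 4 (k=18): L=245 R=63

Answer: 245 63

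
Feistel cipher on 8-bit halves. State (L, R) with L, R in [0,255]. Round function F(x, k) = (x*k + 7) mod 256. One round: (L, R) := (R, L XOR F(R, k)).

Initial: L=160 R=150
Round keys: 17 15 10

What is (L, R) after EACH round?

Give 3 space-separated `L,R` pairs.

Answer: 150,93 93,236 236,98

Derivation:
Round 1 (k=17): L=150 R=93
Round 2 (k=15): L=93 R=236
Round 3 (k=10): L=236 R=98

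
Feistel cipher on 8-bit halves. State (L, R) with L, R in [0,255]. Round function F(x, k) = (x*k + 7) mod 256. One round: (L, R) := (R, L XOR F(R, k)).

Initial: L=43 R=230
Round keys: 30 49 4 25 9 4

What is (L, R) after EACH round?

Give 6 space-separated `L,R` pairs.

Round 1 (k=30): L=230 R=208
Round 2 (k=49): L=208 R=49
Round 3 (k=4): L=49 R=27
Round 4 (k=25): L=27 R=155
Round 5 (k=9): L=155 R=97
Round 6 (k=4): L=97 R=16

Answer: 230,208 208,49 49,27 27,155 155,97 97,16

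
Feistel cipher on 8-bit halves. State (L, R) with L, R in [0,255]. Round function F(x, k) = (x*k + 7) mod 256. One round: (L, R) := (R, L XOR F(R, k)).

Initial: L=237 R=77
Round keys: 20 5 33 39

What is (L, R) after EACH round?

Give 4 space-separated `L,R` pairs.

Round 1 (k=20): L=77 R=230
Round 2 (k=5): L=230 R=200
Round 3 (k=33): L=200 R=41
Round 4 (k=39): L=41 R=142

Answer: 77,230 230,200 200,41 41,142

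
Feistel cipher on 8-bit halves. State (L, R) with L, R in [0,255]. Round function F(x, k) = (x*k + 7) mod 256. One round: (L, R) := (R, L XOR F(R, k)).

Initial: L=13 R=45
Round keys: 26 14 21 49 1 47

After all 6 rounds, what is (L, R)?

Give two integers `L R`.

Round 1 (k=26): L=45 R=148
Round 2 (k=14): L=148 R=50
Round 3 (k=21): L=50 R=181
Round 4 (k=49): L=181 R=158
Round 5 (k=1): L=158 R=16
Round 6 (k=47): L=16 R=105

Answer: 16 105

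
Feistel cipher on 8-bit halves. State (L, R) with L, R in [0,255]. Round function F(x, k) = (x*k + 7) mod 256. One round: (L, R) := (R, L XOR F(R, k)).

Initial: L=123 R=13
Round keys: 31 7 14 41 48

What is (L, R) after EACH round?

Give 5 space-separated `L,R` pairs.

Round 1 (k=31): L=13 R=225
Round 2 (k=7): L=225 R=35
Round 3 (k=14): L=35 R=16
Round 4 (k=41): L=16 R=180
Round 5 (k=48): L=180 R=215

Answer: 13,225 225,35 35,16 16,180 180,215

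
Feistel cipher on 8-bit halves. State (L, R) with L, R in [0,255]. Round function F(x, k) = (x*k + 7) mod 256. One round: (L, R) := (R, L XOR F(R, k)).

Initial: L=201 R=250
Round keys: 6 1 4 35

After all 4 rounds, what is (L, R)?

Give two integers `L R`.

Answer: 25 185

Derivation:
Round 1 (k=6): L=250 R=42
Round 2 (k=1): L=42 R=203
Round 3 (k=4): L=203 R=25
Round 4 (k=35): L=25 R=185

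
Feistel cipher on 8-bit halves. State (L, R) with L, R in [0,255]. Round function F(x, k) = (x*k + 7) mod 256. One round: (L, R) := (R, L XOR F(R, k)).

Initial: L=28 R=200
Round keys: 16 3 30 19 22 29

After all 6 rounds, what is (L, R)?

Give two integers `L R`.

Round 1 (k=16): L=200 R=155
Round 2 (k=3): L=155 R=16
Round 3 (k=30): L=16 R=124
Round 4 (k=19): L=124 R=43
Round 5 (k=22): L=43 R=197
Round 6 (k=29): L=197 R=115

Answer: 197 115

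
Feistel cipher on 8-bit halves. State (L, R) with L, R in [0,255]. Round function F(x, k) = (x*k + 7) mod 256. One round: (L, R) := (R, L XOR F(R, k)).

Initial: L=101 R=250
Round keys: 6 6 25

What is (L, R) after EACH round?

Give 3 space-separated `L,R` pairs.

Answer: 250,134 134,209 209,246

Derivation:
Round 1 (k=6): L=250 R=134
Round 2 (k=6): L=134 R=209
Round 3 (k=25): L=209 R=246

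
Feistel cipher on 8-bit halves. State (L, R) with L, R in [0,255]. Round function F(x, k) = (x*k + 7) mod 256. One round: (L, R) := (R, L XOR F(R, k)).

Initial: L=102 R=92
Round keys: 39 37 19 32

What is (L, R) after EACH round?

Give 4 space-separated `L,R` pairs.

Round 1 (k=39): L=92 R=109
Round 2 (k=37): L=109 R=148
Round 3 (k=19): L=148 R=110
Round 4 (k=32): L=110 R=83

Answer: 92,109 109,148 148,110 110,83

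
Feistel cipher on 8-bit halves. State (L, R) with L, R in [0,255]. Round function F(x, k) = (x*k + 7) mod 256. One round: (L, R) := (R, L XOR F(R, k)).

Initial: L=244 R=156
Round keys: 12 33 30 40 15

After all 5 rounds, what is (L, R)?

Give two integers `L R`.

Round 1 (k=12): L=156 R=163
Round 2 (k=33): L=163 R=150
Round 3 (k=30): L=150 R=56
Round 4 (k=40): L=56 R=81
Round 5 (k=15): L=81 R=254

Answer: 81 254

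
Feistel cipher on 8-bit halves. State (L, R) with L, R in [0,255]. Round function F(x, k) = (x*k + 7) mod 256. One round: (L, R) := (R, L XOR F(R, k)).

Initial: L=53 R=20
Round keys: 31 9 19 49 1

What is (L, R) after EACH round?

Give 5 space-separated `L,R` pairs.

Round 1 (k=31): L=20 R=70
Round 2 (k=9): L=70 R=105
Round 3 (k=19): L=105 R=148
Round 4 (k=49): L=148 R=50
Round 5 (k=1): L=50 R=173

Answer: 20,70 70,105 105,148 148,50 50,173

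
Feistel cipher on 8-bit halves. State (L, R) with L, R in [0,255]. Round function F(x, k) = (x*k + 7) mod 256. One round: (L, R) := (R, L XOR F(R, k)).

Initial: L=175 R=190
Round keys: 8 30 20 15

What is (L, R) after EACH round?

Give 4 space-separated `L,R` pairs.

Answer: 190,88 88,233 233,99 99,61

Derivation:
Round 1 (k=8): L=190 R=88
Round 2 (k=30): L=88 R=233
Round 3 (k=20): L=233 R=99
Round 4 (k=15): L=99 R=61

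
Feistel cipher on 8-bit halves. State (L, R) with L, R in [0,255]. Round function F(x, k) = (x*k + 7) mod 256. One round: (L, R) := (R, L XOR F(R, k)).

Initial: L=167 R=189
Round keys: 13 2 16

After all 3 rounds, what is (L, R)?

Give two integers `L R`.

Round 1 (k=13): L=189 R=7
Round 2 (k=2): L=7 R=168
Round 3 (k=16): L=168 R=128

Answer: 168 128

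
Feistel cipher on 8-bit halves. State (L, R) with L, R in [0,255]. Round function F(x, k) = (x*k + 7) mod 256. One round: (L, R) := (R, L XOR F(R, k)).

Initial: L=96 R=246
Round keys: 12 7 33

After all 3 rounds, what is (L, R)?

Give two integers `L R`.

Answer: 102 194

Derivation:
Round 1 (k=12): L=246 R=239
Round 2 (k=7): L=239 R=102
Round 3 (k=33): L=102 R=194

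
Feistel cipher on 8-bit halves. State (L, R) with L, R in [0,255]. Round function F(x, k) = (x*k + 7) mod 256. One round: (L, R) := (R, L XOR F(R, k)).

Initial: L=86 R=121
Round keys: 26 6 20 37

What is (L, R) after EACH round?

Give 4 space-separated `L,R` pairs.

Round 1 (k=26): L=121 R=7
Round 2 (k=6): L=7 R=72
Round 3 (k=20): L=72 R=160
Round 4 (k=37): L=160 R=111

Answer: 121,7 7,72 72,160 160,111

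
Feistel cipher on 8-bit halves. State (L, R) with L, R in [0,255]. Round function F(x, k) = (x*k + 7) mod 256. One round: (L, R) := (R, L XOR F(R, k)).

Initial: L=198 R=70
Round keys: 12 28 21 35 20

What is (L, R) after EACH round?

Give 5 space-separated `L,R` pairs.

Round 1 (k=12): L=70 R=137
Round 2 (k=28): L=137 R=69
Round 3 (k=21): L=69 R=57
Round 4 (k=35): L=57 R=151
Round 5 (k=20): L=151 R=234

Answer: 70,137 137,69 69,57 57,151 151,234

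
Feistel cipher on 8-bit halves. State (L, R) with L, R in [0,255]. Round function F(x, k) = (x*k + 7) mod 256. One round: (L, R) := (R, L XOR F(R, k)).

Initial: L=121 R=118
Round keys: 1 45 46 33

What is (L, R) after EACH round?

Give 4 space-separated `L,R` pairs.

Round 1 (k=1): L=118 R=4
Round 2 (k=45): L=4 R=205
Round 3 (k=46): L=205 R=217
Round 4 (k=33): L=217 R=205

Answer: 118,4 4,205 205,217 217,205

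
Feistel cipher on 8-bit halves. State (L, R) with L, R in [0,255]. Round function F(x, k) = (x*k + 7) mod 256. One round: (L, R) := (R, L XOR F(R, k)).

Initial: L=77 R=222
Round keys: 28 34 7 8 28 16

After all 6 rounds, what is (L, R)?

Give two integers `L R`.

Round 1 (k=28): L=222 R=2
Round 2 (k=34): L=2 R=149
Round 3 (k=7): L=149 R=24
Round 4 (k=8): L=24 R=82
Round 5 (k=28): L=82 R=231
Round 6 (k=16): L=231 R=37

Answer: 231 37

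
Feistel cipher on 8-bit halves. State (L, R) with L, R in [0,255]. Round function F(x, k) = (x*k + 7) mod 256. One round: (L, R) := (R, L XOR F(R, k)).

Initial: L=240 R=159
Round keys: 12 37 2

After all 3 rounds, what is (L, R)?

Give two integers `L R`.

Answer: 129 130

Derivation:
Round 1 (k=12): L=159 R=139
Round 2 (k=37): L=139 R=129
Round 3 (k=2): L=129 R=130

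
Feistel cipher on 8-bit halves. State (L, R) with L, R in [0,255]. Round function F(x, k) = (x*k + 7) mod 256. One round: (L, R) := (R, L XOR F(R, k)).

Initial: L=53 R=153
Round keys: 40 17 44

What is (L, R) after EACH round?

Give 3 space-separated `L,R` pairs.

Round 1 (k=40): L=153 R=218
Round 2 (k=17): L=218 R=24
Round 3 (k=44): L=24 R=253

Answer: 153,218 218,24 24,253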